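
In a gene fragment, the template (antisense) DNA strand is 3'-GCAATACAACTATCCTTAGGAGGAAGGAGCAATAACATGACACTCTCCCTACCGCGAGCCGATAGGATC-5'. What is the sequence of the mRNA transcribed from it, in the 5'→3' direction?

5'-CGUUAUGUUGAUAGGAAUCCUCCUUCCUCGUUAUUGUACUGUGAGAGGGAUGGCGCUCGGCUAUCCUAG-3'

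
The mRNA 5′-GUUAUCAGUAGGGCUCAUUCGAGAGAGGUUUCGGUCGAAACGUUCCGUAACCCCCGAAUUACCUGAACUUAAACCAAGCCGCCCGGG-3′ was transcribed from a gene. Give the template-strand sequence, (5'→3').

Replace U with T to get the coding DNA strand: GTTATCAGTAGGGCTCATTCGAGAGAGGTTTCGGTCGAAACGTTCCGTAACCCCCGAATTACCTGAACTTAAACCAAGCCGCCCGGG. The template strand is its reverse complement (complement CAATAGTCATCCCGAGTAAGCTCTCTCCAAAGCCAGCTTTGCAAGGCATTGGGGGCTTAATGGACTTGAATTTGGTTCGGCGGGCCC, then reverse).

5'-CCCGGGCGGCTTGGTTTAAGTTCAGGTAATTCGGGGGTTACGGAACGTTTCGACCGAAACCTCTCTCGAATGAGCCCTACTGATAAC-3'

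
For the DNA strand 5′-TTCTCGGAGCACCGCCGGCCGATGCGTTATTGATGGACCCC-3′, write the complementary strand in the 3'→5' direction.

3'-AAGAGCCTCGTGGCGGCCGGCTACGCAATAACTACCTGGGG-5'

Base-pairing A↔T, G↔C gives the complement. The complementary strand is antiparallel, so paired with a 5'→3' strand it runs 3'→5'.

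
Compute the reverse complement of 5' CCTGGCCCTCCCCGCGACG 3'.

Complement each base (A↔T, G↔C): GGACCGGGAGGGGCGCTGC. Then reverse.

5′-CGTCGCGGGGAGGGCCAGG-3′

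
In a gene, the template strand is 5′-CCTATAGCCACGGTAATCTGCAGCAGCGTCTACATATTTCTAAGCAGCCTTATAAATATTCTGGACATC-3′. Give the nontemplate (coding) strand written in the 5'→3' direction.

5'-GATGTCCAGAATATTTATAAGGCTGCTTAGAAATATGTAGACGCTGCTGCAGATTACCGTGGCTATAGG-3'

The coding strand is complementary and antiparallel to the template: take the complement (A↔T, G↔C) and reverse.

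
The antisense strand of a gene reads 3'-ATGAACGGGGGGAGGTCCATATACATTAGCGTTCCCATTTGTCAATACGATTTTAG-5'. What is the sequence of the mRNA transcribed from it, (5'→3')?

Reading the template 3'→5' as shown, RNA polymerase pairs each base (A→U, T→A, G↔C) to build mRNA 5'→3' directly.

5'-UACUUGCCCCCCUCCAGGUAUAUGUAAUCGCAAGGGUAAACAGUUAUGCUAAAAUC-3'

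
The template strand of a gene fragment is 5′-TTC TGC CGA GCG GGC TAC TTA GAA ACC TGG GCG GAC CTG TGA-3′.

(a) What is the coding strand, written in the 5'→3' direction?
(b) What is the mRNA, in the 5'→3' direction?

(a) 5'-TCACAGGTCCGCCCAGGTTTCTAAGTAGCCCGCTCGGCAGAA-3'
(b) 5'-UCACAGGUCCGCCCAGGUUUCUAAGUAGCCCGCUCGGCAGAA-3'

(a) The coding strand is the reverse complement of the template: complement AAGACGGCTCGCCCGATGAATCTTTGGACCCGCCTGGACACT, then reverse.
(b) mRNA has the coding-strand sequence with T→U.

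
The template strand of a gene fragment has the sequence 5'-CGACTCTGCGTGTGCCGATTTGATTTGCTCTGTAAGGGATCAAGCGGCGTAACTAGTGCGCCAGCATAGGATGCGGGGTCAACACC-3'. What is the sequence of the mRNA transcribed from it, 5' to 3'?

5'-GGUGUUGACCCCGCAUCCUAUGCUGGCGCACUAGUUACGCCGCUUGAUCCCUUACAGAGCAAAUCAAAUCGGCACACGCAGAGUCG-3'

RNA polymerase reads the template 3'→5' and synthesizes mRNA 5'→3' by base-pairing (A→U, T→A, G↔C). The complement of the template is GCTGAGACGCACACGGCTAAACTAAACGAGACATTCCCTAGTTCGCCGCATTGATCACGCGGTCGTATCCTACGCCCCAGTTGTGG; antiparallel, so 5'→3' the coding strand is GGTGTTGACCCCGCATCCTATGCTGGCGCACTAGTTACGCCGCTTGATCCCTTACAGAGCAAATCAAATCGGCACACGCAGAGTCG. Replace T with U for the mRNA.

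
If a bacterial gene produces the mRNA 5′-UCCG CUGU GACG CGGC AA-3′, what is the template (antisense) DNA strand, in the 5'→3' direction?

Replace U with T to get the coding DNA strand: TCCGCTGTGACGCGGCAA. The template strand is its reverse complement (complement AGGCGACACTGCGCCGTT, then reverse).

5'-TTGCCGCGTCACAGCGGA-3'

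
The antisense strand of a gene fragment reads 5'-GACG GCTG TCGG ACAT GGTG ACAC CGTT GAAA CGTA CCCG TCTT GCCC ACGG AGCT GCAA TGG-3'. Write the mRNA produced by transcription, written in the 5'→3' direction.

RNA polymerase reads the template 3'→5' and synthesizes mRNA 5'→3' by base-pairing (A→U, T→A, G↔C). The complement of the template is CTGCCGACAGCCTGTACCACTGTGGCAACTTTGCATGGGCAGAACGGGTGCCTCGACGTTACC; antiparallel, so 5'→3' the coding strand is CCATTGCAGCTCCGTGGGCAAGACGGGTACGTTTCAACGGTGTCACCATGTCCGACAGCCGTC. Replace T with U for the mRNA.

5'-CCAUUGCAGCUCCGUGGGCAAGACGGGUACGUUUCAACGGUGUCACCAUGUCCGACAGCCGUC-3'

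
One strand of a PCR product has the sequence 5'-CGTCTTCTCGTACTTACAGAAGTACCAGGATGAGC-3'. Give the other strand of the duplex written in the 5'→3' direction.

5'-GCTCATCCTGGTACTTCTGTAAGTACGAGAAGACG-3'

The complement of CGTCTTCTCGTACTTACAGAAGTACCAGGATGAGC is GCAGAAGAGCATGAATGTCTTCATGGTCCTACTCG (A↔T, G↔C). DNA strands are antiparallel, so the complementary strand runs 3'→5'; reversing gives the 5'→3' form.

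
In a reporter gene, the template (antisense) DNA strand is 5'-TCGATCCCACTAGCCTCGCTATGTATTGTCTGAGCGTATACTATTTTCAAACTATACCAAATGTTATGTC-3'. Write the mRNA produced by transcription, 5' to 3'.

5'-GACAUAACAUUUGGUAUAGUUUGAAAAUAGUAUACGCUCAGACAAUACAUAGCGAGGCUAGUGGGAUCGA-3'

RNA polymerase reads the template 3'→5' and synthesizes mRNA 5'→3' by base-pairing (A→U, T→A, G↔C). The complement of the template is AGCTAGGGTGATCGGAGCGATACATAACAGACTCGCATATGATAAAAGTTTGATATGGTTTACAATACAG; antiparallel, so 5'→3' the coding strand is GACATAACATTTGGTATAGTTTGAAAATAGTATACGCTCAGACAATACATAGCGAGGCTAGTGGGATCGA. Replace T with U for the mRNA.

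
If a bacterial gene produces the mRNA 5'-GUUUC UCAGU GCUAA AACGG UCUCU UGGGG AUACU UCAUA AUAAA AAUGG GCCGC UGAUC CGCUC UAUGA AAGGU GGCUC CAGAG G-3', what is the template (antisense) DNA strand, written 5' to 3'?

Replace U with T to get the coding DNA strand: GTTTCTCAGTGCTAAAACGGTCTCTTGGGGATACTTCATAATAAAAATGGGCCGCTGATCCGCTCTATGAAAGGTGGCTCCAGAGG. The template strand is its reverse complement (complement CAAAGAGTCACGATTTTGCCAGAGAACCCCTATGAAGTATTATTTTTACCCGGCGACTAGGCGAGATACTTTCCACCGAGGTCTCC, then reverse).

5′-CCTCTGGAGCCACCTTTCATAGAGCGGATCAGCGGCCCATTTTTATTATGAAGTATCCCCAAGAGACCGTTTTAGCACTGAGAAAC-3′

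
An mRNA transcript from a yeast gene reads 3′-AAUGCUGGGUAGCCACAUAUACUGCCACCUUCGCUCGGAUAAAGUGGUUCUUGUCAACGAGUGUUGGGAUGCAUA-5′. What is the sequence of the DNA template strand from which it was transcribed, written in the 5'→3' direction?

Written 5'→3' the mRNA is AUACGUAGGGUUGUGAGCAACUGUUCUUGGUGAAAUAGGCUCGCUUCCACCGUCAUAUACACCGAUGGGUCGUAA, so the coding DNA strand is ATACGTAGGGTTGTGAGCAACTGTTCTTGGTGAAATAGGCTCGCTTCCACCGTCATATACACCGATGGGTCGTAA. The template is its reverse complement.

5′-TTACGACCCATCGGTGTATATGACGGTGGAAGCGAGCCTATTTCACCAAGAACAGTTGCTCACAACCCTACGTAT-3′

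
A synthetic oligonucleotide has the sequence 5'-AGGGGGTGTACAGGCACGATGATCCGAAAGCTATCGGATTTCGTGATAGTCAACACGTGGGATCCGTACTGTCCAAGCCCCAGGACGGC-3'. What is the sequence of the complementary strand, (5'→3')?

5'-GCCGTCCTGGGGCTTGGACAGTACGGATCCCACGTGTTGACTATCACGAAATCCGATAGCTTTCGGATCATCGTGCCTGTACACCCCCT-3'

Pairing A↔T and G↔C gives TCCCCCACATGTCCGTGCTACTAGGCTTTCGATAGCCTAAAGCACTATCAGTTGTGCACCCTAGGCATGACAGGTTCGGGGTCCTGCCG, running 3'→5'. Reverse for the 5'→3' convention.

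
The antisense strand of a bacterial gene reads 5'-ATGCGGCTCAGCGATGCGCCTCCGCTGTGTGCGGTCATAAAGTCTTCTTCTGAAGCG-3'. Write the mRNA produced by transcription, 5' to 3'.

5′-CGCUUCAGAAGAAGACUUUAUGACCGCACACAGCGGAGGCGCAUCGCUGAGCCGCAU-3′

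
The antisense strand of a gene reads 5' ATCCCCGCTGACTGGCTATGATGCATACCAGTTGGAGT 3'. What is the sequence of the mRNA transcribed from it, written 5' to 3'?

RNA polymerase reads the template 3'→5' and synthesizes mRNA 5'→3' by base-pairing (A→U, T→A, G↔C). The complement of the template is TAGGGGCGACTGACCGATACTACGTATGGTCAACCTCA; antiparallel, so 5'→3' the coding strand is ACTCCAACTGGTATGCATCATAGCCAGTCAGCGGGGAT. Replace T with U for the mRNA.

5'-ACUCCAACUGGUAUGCAUCAUAGCCAGUCAGCGGGGAU-3'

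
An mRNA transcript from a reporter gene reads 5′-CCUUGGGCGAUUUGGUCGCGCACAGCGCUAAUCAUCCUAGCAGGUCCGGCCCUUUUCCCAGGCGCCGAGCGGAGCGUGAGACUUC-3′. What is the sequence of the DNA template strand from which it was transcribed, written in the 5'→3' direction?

5'-GAAGTCTCACGCTCCGCTCGGCGCCTGGGAAAAGGGCCGGACCTGCTAGGATGATTAGCGCTGTGCGCGACCAAATCGCCCAAGG-3'

Replace U with T to get the coding DNA strand: CCTTGGGCGATTTGGTCGCGCACAGCGCTAATCATCCTAGCAGGTCCGGCCCTTTTCCCAGGCGCCGAGCGGAGCGTGAGACTTC. The template strand is its reverse complement (complement GGAACCCGCTAAACCAGCGCGTGTCGCGATTAGTAGGATCGTCCAGGCCGGGAAAAGGGTCCGCGGCTCGCCTCGCACTCTGAAG, then reverse).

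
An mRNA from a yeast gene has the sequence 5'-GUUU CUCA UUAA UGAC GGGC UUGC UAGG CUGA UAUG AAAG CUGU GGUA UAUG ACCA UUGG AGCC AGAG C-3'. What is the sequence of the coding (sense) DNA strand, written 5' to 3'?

5′-GTTTCTCATTAATGACGGGCTTGCTAGGCTGATATGAAAGCTGTGGTATATGACCATTGGAGCCAGAGC-3′

The coding DNA strand has the same 5'→3' sequence as the mRNA with U replaced by T.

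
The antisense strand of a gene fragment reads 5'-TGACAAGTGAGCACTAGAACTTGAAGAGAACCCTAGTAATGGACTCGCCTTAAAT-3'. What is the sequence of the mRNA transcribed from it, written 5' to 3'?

The mRNA has the sequence of the coding strand (reverse complement of the template) with T→U. Reverse complement of TGACAAGTGAGCACTAGAACTTGAAGAGAACCCTAGTAATGGACTCGCCTTAAAT is ATTTAAGGCGAGTCCATTACTAGGGTTCTCTTCAAGTTCTAGTGCTCACTTGTCA; then T→U.

5'-AUUUAAGGCGAGUCCAUUACUAGGGUUCUCUUCAAGUUCUAGUGCUCACUUGUCA-3'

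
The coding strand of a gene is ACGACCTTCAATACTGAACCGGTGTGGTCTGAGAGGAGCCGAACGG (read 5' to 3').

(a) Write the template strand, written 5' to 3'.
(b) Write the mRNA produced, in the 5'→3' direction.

(a) The template strand is the reverse complement of the coding strand: complement TGCTGGAAGTTATGACTTGGCCACACCAGACTCTCCTCGGCTTGCC, then reverse.
(b) mRNA matches the coding strand with T→U.

(a) 5'-CCGTTCGGCTCCTCTCAGACCACACCGGTTCAGTATTGAAGGTCGT-3'
(b) 5'-ACGACCUUCAAUACUGAACCGGUGUGGUCUGAGAGGAGCCGAACGG-3'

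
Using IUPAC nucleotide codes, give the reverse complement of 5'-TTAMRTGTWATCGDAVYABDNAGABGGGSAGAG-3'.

5'-CTCTSCCCVTCTNHVTRBTHCGATWACAYKTAA-3'

Standard pairs A↔T, G↔C; ambiguity codes pair R↔Y, M↔K, W↔W, S↔S, B↔V, D↔H, N↔N. Complement (AATKYACAWTAGCHTBRTVHNTCTVCCCSTCTC), then reverse for 5'→3'.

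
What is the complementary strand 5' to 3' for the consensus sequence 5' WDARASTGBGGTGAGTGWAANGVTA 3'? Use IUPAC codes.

5'-TABCNTTWCACTCACCVCASTYTHW-3'

Standard pairs A↔T, G↔C; ambiguity codes pair R↔Y, W↔W, S↔S, B↔V, D↔H, N↔N. Complement (WHTYTSACVCCACTCACWTTNCBAT), then reverse for 5'→3'.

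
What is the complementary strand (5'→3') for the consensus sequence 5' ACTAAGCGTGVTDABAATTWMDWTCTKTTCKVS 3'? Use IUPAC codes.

Standard pairs A↔T, G↔C; ambiguity codes pair M↔K, W↔W, S↔S, B↔V, D↔H. Complement (TGATTCGCACBAHTVTTAAWKHWAGAMAAGMBS), then reverse for 5'→3'.

5'-SBMGAAMAGAWHKWAATTVTHABCACGCTTAGT-3'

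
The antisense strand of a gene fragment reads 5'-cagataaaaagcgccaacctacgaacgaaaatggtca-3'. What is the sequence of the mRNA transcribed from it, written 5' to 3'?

The mRNA has the sequence of the coding strand (reverse complement of the template) with T→U. Reverse complement of CAGATAAAAAGCGCCAACCTACGAACGAAAATGGTCA is TGACCATTTTCGTTCGTAGGTTGGCGCTTTTTATCTG; then T→U.

5'-UGACCAUUUUCGUUCGUAGGUUGGCGCUUUUUAUCUG-3'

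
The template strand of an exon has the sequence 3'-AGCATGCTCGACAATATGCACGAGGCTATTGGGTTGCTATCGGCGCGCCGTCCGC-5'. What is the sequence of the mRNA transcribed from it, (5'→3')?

5'-UCGUACGAGCUGUUAUACGUGCUCCGAUAACCCAACGAUAGCCGCGCGGCAGGCG-3'

Reading the template 3'→5' as shown, RNA polymerase pairs each base (A→U, T→A, G↔C) to build mRNA 5'→3' directly.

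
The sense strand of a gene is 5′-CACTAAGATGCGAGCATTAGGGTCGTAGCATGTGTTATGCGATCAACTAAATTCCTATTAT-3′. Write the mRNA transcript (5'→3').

mRNA has the coding-strand sequence with U in place of T.

5'-CACUAAGAUGCGAGCAUUAGGGUCGUAGCAUGUGUUAUGCGAUCAACUAAAUUCCUAUUAU-3'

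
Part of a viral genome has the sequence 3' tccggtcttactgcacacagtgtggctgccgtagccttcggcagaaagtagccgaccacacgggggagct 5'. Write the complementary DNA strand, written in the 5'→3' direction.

5'-AGGCCAGAATGACGTGTGTCACACCGACGGCATCGGAAGCCGTCTTTCATCGGCTGGTGTGCCCCCTCGA-3'

The strand is given 3'→5', so its complement runs 5'→3' in the same left-to-right order: pair each base A↔T, G↔C.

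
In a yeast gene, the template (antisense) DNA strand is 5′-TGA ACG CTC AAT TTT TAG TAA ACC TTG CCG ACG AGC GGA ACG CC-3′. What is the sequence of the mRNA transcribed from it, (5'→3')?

5'-GGCGUUCCGCUCGUCGGCAAGGUUUACUAAAAAUUGAGCGUUCA-3'

The mRNA has the sequence of the coding strand (reverse complement of the template) with T→U. Reverse complement of TGAACGCTCAATTTTTAGTAAACCTTGCCGACGAGCGGAACGCC is GGCGTTCCGCTCGTCGGCAAGGTTTACTAAAAATTGAGCGTTCA; then T→U.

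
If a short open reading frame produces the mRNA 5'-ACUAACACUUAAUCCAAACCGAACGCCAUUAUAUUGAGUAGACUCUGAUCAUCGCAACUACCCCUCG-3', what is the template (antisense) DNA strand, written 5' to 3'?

Replace U with T to get the coding DNA strand: ACTAACACTTAATCCAAACCGAACGCCATTATATTGAGTAGACTCTGATCATCGCAACTACCCCTCG. The template strand is its reverse complement (complement TGATTGTGAATTAGGTTTGGCTTGCGGTAATATAACTCATCTGAGACTAGTAGCGTTGATGGGGAGC, then reverse).

5'-CGAGGGGTAGTTGCGATGATCAGAGTCTACTCAATATAATGGCGTTCGGTTTGGATTAAGTGTTAGT-3'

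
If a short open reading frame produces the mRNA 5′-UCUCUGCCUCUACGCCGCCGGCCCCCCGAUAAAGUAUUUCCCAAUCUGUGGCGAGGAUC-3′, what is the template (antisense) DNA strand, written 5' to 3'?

Replace U with T to get the coding DNA strand: TCTCTGCCTCTACGCCGCCGGCCCCCCGATAAAGTATTTCCCAATCTGTGGCGAGGATC. The template strand is its reverse complement (complement AGAGACGGAGATGCGGCGGCCGGGGGGCTATTTCATAAAGGGTTAGACACCGCTCCTAG, then reverse).

5′-GATCCTCGCCACAGATTGGGAAATACTTTATCGGGGGGCCGGCGGCGTAGAGGCAGAGA-3′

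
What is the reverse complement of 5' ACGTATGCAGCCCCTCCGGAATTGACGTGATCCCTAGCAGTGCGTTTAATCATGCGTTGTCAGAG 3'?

Reading the sequence 3'→5' and pairing each base (A↔T, G↔C) gives the reverse complement directly.

5'-CTCTGACAACGCATGATTAAACGCACTGCTAGGGATCACGTCAATTCCGGAGGGGCTGCATACGT-3'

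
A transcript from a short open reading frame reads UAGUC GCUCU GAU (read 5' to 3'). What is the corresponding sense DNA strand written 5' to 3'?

The coding DNA strand has the same 5'→3' sequence as the mRNA with U replaced by T.

5′-TAGTCGCTCTGAT-3′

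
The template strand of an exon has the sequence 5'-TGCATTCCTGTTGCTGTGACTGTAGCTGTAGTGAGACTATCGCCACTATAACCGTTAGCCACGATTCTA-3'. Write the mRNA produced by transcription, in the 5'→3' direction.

5′-UAGAAUCGUGGCUAACGGUUAUAGUGGCGAUAGUCUCACUACAGCUACAGUCACAGCAACAGGAAUGCA-3′

The mRNA has the sequence of the coding strand (reverse complement of the template) with T→U. Reverse complement of TGCATTCCTGTTGCTGTGACTGTAGCTGTAGTGAGACTATCGCCACTATAACCGTTAGCCACGATTCTA is TAGAATCGTGGCTAACGGTTATAGTGGCGATAGTCTCACTACAGCTACAGTCACAGCAACAGGAATGCA; then T→U.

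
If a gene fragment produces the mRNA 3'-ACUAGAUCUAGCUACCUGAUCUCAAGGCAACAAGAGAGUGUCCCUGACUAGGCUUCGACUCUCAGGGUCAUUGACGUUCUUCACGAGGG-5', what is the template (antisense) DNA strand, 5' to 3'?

5'-TGATCTAGATCGATGGACTAGAGTTCCGTTGTTCTCTCACAGGGACTGATCCGAAGCTGAGAGTCCCAGTAACTGCAAGAAGTGCTCCC-3'

Written 5'→3' the mRNA is GGGAGCACUUCUUGCAGUUACUGGGACUCUCAGCUUCGGAUCAGUCCCUGUGAGAGAACAACGGAACUCUAGUCCAUCGAUCUAGAUCA, so the coding DNA strand is GGGAGCACTTCTTGCAGTTACTGGGACTCTCAGCTTCGGATCAGTCCCTGTGAGAGAACAACGGAACTCTAGTCCATCGATCTAGATCA. The template is its reverse complement.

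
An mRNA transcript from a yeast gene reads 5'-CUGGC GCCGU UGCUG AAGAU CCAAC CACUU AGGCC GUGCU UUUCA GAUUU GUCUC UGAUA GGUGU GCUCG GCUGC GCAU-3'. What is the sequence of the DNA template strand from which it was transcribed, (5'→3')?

Replace U with T to get the coding DNA strand: CTGGCGCCGTTGCTGAAGATCCAACCACTTAGGCCGTGCTTTTCAGATTTGTCTCTGATAGGTGTGCTCGGCTGCGCAT. The template strand is its reverse complement (complement GACCGCGGCAACGACTTCTAGGTTGGTGAATCCGGCACGAAAAGTCTAAACAGAGACTATCCACACGAGCCGACGCGTA, then reverse).

5'-ATGCGCAGCCGAGCACACCTATCAGAGACAAATCTGAAAAGCACGGCCTAAGTGGTTGGATCTTCAGCAACGGCGCCAG-3'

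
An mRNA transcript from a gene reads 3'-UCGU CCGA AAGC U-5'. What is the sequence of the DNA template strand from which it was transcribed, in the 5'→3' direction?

Written 5'→3' the mRNA is UCGAAAGCCUGCU, so the coding DNA strand is TCGAAAGCCTGCT. The template is its reverse complement.

5'-AGCAGGCTTTCGA-3'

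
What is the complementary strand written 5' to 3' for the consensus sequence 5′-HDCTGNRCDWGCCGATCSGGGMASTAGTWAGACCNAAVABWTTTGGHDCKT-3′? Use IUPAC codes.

5'-AMGHDCCAAAWVTBTTNGGTCTWACTASTKCCCSGATCGGCWHGYNCAGHD-3'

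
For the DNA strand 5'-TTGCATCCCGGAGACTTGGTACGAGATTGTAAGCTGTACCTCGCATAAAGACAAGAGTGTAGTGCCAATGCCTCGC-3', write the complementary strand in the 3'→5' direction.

Base-pairing A↔T, G↔C gives the complement. The complementary strand is antiparallel, so paired with a 5'→3' strand it runs 3'→5'.

3'-AACGTAGGGCCTCTGAACCATGCTCTAACATTCGACATGGAGCGTATTTCTGTTCTCACATCACGGTTACGGAGCG-5'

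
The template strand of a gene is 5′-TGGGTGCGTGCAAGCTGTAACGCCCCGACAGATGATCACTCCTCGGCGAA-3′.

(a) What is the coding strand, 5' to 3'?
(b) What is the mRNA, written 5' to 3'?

(a) The coding strand is the reverse complement of the template: complement ACCCACGCACGTTCGACATTGCGGGGCTGTCTACTAGTGAGGAGCCGCTT, then reverse.
(b) mRNA has the coding-strand sequence with T→U.

(a) 5'-TTCGCCGAGGAGTGATCATCTGTCGGGGCGTTACAGCTTGCACGCACCCA-3'
(b) 5'-UUCGCCGAGGAGUGAUCAUCUGUCGGGGCGUUACAGCUUGCACGCACCCA-3'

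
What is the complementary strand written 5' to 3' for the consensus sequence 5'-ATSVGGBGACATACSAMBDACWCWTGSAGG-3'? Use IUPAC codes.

Standard pairs A↔T, G↔C; ambiguity codes pair M↔K, W↔W, S↔S, B↔V, D↔H. Complement (TASBCCVCTGTATGSTKVHTGWGWACSTCC), then reverse for 5'→3'.

5'-CCTSCAWGWGTHVKTSGTATGTCVCCBSAT-3'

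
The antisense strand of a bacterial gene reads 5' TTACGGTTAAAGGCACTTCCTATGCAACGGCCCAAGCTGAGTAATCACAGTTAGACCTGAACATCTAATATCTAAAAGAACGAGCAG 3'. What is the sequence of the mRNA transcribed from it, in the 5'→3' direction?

The mRNA has the sequence of the coding strand (reverse complement of the template) with T→U. Reverse complement of TTACGGTTAAAGGCACTTCCTATGCAACGGCCCAAGCTGAGTAATCACAGTTAGACCTGAACATCTAATATCTAAAAGAACGAGCAG is CTGCTCGTTCTTTTAGATATTAGATGTTCAGGTCTAACTGTGATTACTCAGCTTGGGCCGTTGCATAGGAAGTGCCTTTAACCGTAA; then T→U.

5'-CUGCUCGUUCUUUUAGAUAUUAGAUGUUCAGGUCUAACUGUGAUUACUCAGCUUGGGCCGUUGCAUAGGAAGUGCCUUUAACCGUAA-3'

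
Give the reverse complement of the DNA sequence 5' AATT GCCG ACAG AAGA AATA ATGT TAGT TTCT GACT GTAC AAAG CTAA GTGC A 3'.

Complement each base (A↔T, G↔C): TTAACGGCTGTCTTCTTTATTACAATCAAAGACTGACATGTTTCGATTCACGT. Then reverse.

5'-TGCACTTAGCTTTGTACAGTCAGAAACTAACATTATTTCTTCTGTCGGCAATT-3'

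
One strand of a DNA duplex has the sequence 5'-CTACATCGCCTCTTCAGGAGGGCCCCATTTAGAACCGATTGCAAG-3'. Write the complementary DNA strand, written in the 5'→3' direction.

5'-CTTGCAATCGGTTCTAAATGGGGCCCTCCTGAAGAGGCGATGTAG-3'

Pairing A↔T and G↔C gives GATGTAGCGGAGAAGTCCTCCCGGGGTAAATCTTGGCTAACGTTC, running 3'→5'. Reverse for the 5'→3' convention.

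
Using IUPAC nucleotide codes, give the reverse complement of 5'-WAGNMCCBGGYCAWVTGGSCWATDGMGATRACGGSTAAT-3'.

5′-ATTASCCGTYATCKCHATWGSCCABWTGRCCVGGKNCTW-3′

Standard pairs A↔T, G↔C; ambiguity codes pair R↔Y, M↔K, W↔W, S↔S, B↔V, D↔H, N↔N. Complement (WTCNKGGVCCRGTWBACCSGWTAHCKCTAYTGCCSATTA), then reverse for 5'→3'.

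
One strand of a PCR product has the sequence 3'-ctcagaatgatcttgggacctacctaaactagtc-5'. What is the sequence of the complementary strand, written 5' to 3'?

The strand is given 3'→5', so its complement runs 5'→3' in the same left-to-right order: pair each base A↔T, G↔C.

5′-GAGTCTTACTAGAACCCTGGATGGATTTGATCAG-3′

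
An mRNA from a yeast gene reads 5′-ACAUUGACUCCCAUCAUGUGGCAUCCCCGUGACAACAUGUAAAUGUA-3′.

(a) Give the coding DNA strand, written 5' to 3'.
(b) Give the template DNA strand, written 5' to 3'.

(a) 5'-ACATTGACTCCCATCATGTGGCATCCCCGTGACAACATGTAAATGTA-3'
(b) 5'-TACATTTACATGTTGTCACGGGGATGCCACATGATGGGAGTCAATGT-3'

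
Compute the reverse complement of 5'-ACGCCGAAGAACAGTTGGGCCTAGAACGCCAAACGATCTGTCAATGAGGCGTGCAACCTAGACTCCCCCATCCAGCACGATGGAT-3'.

Reading the sequence 3'→5' and pairing each base (A↔T, G↔C) gives the reverse complement directly.

5′-ATCCATCGTGCTGGATGGGGGAGTCTAGGTTGCACGCCTCATTGACAGATCGTTTGGCGTTCTAGGCCCAACTGTTCTTCGGCGT-3′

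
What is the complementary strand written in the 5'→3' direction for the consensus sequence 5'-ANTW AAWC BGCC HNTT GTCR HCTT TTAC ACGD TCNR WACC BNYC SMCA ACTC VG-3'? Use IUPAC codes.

5'-CBGAGTTGKSGRNVGGTWYNGAHCGTGTAAAAGDYGACAANDGGCVGWTTWANT-3'

Standard pairs A↔T, G↔C; ambiguity codes pair R↔Y, M↔K, W↔W, S↔S, B↔V, D↔H, N↔N. Complement (TNAWTTWGVCGGDNAACAGYDGAAAATGTGCHAGNYWTGGVNRGSKGTTGAGBC), then reverse for 5'→3'.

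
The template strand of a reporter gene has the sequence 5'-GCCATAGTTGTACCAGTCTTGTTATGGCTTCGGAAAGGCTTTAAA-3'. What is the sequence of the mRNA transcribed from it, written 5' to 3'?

RNA polymerase reads the template 3'→5' and synthesizes mRNA 5'→3' by base-pairing (A→U, T→A, G↔C). The complement of the template is CGGTATCAACATGGTCAGAACAATACCGAAGCCTTTCCGAAATTT; antiparallel, so 5'→3' the coding strand is TTTAAAGCCTTTCCGAAGCCATAACAAGACTGGTACAACTATGGC. Replace T with U for the mRNA.

5'-UUUAAAGCCUUUCCGAAGCCAUAACAAGACUGGUACAACUAUGGC-3'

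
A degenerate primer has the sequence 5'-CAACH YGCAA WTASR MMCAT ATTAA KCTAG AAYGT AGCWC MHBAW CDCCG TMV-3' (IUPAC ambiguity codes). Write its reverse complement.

5'-BKACGGHGWTVDKGWGCTACRTTCTAGMTTAATATGKKYSTAWTTGCRDGTTG-3'

Standard pairs A↔T, G↔C; ambiguity codes pair R↔Y, M↔K, W↔W, S↔S, B↔V, D↔H. Complement (GTTGDRCGTTWATSYKKGTATAATTMGATCTTRCATCGWGKDVTWGHGGCAKB), then reverse for 5'→3'.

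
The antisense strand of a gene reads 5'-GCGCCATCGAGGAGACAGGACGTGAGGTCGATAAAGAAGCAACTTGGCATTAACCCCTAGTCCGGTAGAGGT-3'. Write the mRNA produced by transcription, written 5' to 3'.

RNA polymerase reads the template 3'→5' and synthesizes mRNA 5'→3' by base-pairing (A→U, T→A, G↔C). The complement of the template is CGCGGTAGCTCCTCTGTCCTGCACTCCAGCTATTTCTTCGTTGAACCGTAATTGGGGATCAGGCCATCTCCA; antiparallel, so 5'→3' the coding strand is ACCTCTACCGGACTAGGGGTTAATGCCAAGTTGCTTCTTTATCGACCTCACGTCCTGTCTCCTCGATGGCGC. Replace T with U for the mRNA.

5'-ACCUCUACCGGACUAGGGGUUAAUGCCAAGUUGCUUCUUUAUCGACCUCACGUCCUGUCUCCUCGAUGGCGC-3'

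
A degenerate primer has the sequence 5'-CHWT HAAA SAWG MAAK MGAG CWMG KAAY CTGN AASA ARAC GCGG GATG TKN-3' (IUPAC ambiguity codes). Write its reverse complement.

5'-NMACATCCCGCGTYTTSTTNCAGRTTMCKWGCTCKMTTKCWTSTTTDAWDG-3'

Standard pairs A↔T, G↔C; ambiguity codes pair R↔Y, M↔K, W↔W, S↔S, H↔D, N↔N. Complement (GDWADTTTSTWCKTTMKCTCGWKCMTTRGACNTTSTTYTGCGCCCTACAMN), then reverse for 5'→3'.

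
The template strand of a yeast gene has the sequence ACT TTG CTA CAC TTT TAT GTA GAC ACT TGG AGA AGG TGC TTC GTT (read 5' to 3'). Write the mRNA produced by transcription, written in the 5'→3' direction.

The mRNA has the sequence of the coding strand (reverse complement of the template) with T→U. Reverse complement of ACTTTGCTACACTTTTATGTAGACACTTGGAGAAGGTGCTTCGTT is AACGAAGCACCTTCTCCAAGTGTCTACATAAAAGTGTAGCAAAGT; then T→U.

5'-AACGAAGCACCUUCUCCAAGUGUCUACAUAAAAGUGUAGCAAAGU-3'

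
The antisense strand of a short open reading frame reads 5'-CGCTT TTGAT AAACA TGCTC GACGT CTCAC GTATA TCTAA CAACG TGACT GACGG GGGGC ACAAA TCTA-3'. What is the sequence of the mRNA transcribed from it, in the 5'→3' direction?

5'-UAGAUUUGUGCCCCCCGUCAGUCACGUUGUUAGAUAUACGUGAGACGUCGAGCAUGUUUAUCAAAAGCG-3'

RNA polymerase reads the template 3'→5' and synthesizes mRNA 5'→3' by base-pairing (A→U, T→A, G↔C). The complement of the template is GCGAAAACTATTTGTACGAGCTGCAGAGTGCATATAGATTGTTGCACTGACTGCCCCCCGTGTTTAGAT; antiparallel, so 5'→3' the coding strand is TAGATTTGTGCCCCCCGTCAGTCACGTTGTTAGATATACGTGAGACGTCGAGCATGTTTATCAAAAGCG. Replace T with U for the mRNA.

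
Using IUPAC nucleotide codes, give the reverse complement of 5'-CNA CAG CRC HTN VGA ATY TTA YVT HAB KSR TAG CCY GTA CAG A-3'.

5'-TCTGTACRGGCTAYSMVTDABRTAARATTCBNADGYGCTGTNG-3'

Standard pairs A↔T, G↔C; ambiguity codes pair R↔Y, K↔M, S↔S, B↔V, H↔D, N↔N. Complement (GNTGTCGYGDANBCTTARAATRBADTVMSYATCGGRCATGTCT), then reverse for 5'→3'.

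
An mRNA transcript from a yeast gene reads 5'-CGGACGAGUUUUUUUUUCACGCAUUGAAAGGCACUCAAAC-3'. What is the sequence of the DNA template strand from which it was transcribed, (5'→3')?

Replace U with T to get the coding DNA strand: CGGACGAGTTTTTTTTTCACGCATTGAAAGGCACTCAAAC. The template strand is its reverse complement (complement GCCTGCTCAAAAAAAAAGTGCGTAACTTTCCGTGAGTTTG, then reverse).

5'-GTTTGAGTGCCTTTCAATGCGTGAAAAAAAAACTCGTCCG-3'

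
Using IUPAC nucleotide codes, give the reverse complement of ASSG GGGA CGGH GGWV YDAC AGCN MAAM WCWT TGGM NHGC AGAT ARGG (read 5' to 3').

Standard pairs A↔T, G↔C; ambiguity codes pair R↔Y, M↔K, W↔W, S↔S, D↔H, V↔B, N↔N. Complement (TSSCCCCTGCCDCCWBRHTGTCGNKTTKWGWAACCKNDCGTCTATYCC), then reverse for 5'→3'.

5′-CCYTATCTGCDNKCCAAWGWKTTKNGCTGTHRBWCCDCCGTCCCCSST-3′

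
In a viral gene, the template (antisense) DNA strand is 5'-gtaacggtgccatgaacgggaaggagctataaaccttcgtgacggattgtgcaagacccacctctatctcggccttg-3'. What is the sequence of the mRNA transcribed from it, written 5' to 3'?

5'-CAAGGCCGAGAUAGAGGUGGGUCUUGCACAAUCCGUCACGAAGGUUUAUAGCUCCUUCCCGUUCAUGGCACCGUUAC-3'

The mRNA has the sequence of the coding strand (reverse complement of the template) with T→U. Reverse complement of GTAACGGTGCCATGAACGGGAAGGAGCTATAAACCTTCGTGACGGATTGTGCAAGACCCACCTCTATCTCGGCCTTG is CAAGGCCGAGATAGAGGTGGGTCTTGCACAATCCGTCACGAAGGTTTATAGCTCCTTCCCGTTCATGGCACCGTTAC; then T→U.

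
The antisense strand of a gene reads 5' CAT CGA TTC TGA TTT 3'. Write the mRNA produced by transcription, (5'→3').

5'-AAAUCAGAAUCGAUG-3'

RNA polymerase reads the template 3'→5' and synthesizes mRNA 5'→3' by base-pairing (A→U, T→A, G↔C). The complement of the template is GTAGCTAAGACTAAA; antiparallel, so 5'→3' the coding strand is AAATCAGAATCGATG. Replace T with U for the mRNA.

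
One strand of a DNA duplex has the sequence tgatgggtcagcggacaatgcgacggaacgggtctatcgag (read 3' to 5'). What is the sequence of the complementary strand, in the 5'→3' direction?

5'-ACTACCCAGTCGCCTGTTACGCTGCCTTGCCCAGATAGCTC-3'

The strand is given 3'→5', so its complement runs 5'→3' in the same left-to-right order: pair each base A↔T, G↔C.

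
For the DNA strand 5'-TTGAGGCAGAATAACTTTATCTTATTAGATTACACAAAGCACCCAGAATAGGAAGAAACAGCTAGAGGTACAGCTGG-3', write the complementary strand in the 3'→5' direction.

3'-AACTCCGTCTTATTGAAATAGAATAATCTAATGTGTTTCGTGGGTCTTATCCTTCTTTGTCGATCTCCATGTCGACC-5'

Base-pairing A↔T, G↔C gives the complement. The complementary strand is antiparallel, so paired with a 5'→3' strand it runs 3'→5'.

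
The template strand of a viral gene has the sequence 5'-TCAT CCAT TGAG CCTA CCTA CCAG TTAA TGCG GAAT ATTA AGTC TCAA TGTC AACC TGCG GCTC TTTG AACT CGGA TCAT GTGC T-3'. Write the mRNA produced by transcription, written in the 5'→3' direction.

5'-AGCACAUGAUCCGAGUUCAAAGAGCCGCAGGUUGACAUUGAGACUUAAUAUUCCGCAUUAACUGGUAGGUAGGCUCAAUGGAUGA-3'

The mRNA has the sequence of the coding strand (reverse complement of the template) with T→U. Reverse complement of TCATCCATTGAGCCTACCTACCAGTTAATGCGGAATATTAAGTCTCAATGTCAACCTGCGGCTCTTTGAACTCGGATCATGTGCT is AGCACATGATCCGAGTTCAAAGAGCCGCAGGTTGACATTGAGACTTAATATTCCGCATTAACTGGTAGGTAGGCTCAATGGATGA; then T→U.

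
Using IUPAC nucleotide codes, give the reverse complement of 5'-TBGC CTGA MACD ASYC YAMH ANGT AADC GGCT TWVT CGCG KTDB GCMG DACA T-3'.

5'-ATGTHCKGCVHAMCGCGABWAAGCCGHTTACNTDKTRGRSTHGTKTCAGGCVA-3'

Standard pairs A↔T, G↔C; ambiguity codes pair Y↔R, M↔K, W↔W, S↔S, B↔V, D↔H, N↔N. Complement (AVCGGACTKTGHTSRGRTKDTNCATTHGCCGAAWBAGCGCMAHVCGKCHTGTA), then reverse for 5'→3'.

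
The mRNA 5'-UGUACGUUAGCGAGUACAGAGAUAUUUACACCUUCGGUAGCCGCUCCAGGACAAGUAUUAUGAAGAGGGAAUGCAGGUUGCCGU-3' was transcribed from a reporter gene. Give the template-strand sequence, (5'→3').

Replace U with T to get the coding DNA strand: TGTACGTTAGCGAGTACAGAGATATTTACACCTTCGGTAGCCGCTCCAGGACAAGTATTATGAAGAGGGAATGCAGGTTGCCGT. The template strand is its reverse complement (complement ACATGCAATCGCTCATGTCTCTATAAATGTGGAAGCCATCGGCGAGGTCCTGTTCATAATACTTCTCCCTTACGTCCAACGGCA, then reverse).

5′-ACGGCAACCTGCATTCCCTCTTCATAATACTTGTCCTGGAGCGGCTACCGAAGGTGTAAATATCTCTGTACTCGCTAACGTACA-3′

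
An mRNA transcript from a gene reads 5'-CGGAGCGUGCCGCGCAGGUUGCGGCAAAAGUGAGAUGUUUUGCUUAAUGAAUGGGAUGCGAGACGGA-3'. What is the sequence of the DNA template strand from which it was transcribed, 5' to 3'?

5'-TCCGTCTCGCATCCCATTCATTAAGCAAAACATCTCACTTTTGCCGCAACCTGCGCGGCACGCTCCG-3'

Replace U with T to get the coding DNA strand: CGGAGCGTGCCGCGCAGGTTGCGGCAAAAGTGAGATGTTTTGCTTAATGAATGGGATGCGAGACGGA. The template strand is its reverse complement (complement GCCTCGCACGGCGCGTCCAACGCCGTTTTCACTCTACAAAACGAATTACTTACCCTACGCTCTGCCT, then reverse).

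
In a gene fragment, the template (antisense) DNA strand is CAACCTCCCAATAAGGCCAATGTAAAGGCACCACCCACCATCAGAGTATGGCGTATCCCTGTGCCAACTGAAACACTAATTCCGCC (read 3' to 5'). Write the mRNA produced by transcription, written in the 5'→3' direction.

Reading the template 3'→5' as shown, RNA polymerase pairs each base (A→U, T→A, G↔C) to build mRNA 5'→3' directly.

5'-GUUGGAGGGUUAUUCCGGUUACAUUUCCGUGGUGGGUGGUAGUCUCAUACCGCAUAGGGACACGGUUGACUUUGUGAUUAAGGCGG-3'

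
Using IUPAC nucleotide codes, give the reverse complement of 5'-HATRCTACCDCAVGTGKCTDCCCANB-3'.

5′-VNTGGGHAGMCACBTGHGGTAGYATD-3′

Standard pairs A↔T, G↔C; ambiguity codes pair R↔Y, K↔M, B↔V, D↔H, N↔N. Complement (DTAYGATGGHGTBCACMGAHGGGTNV), then reverse for 5'→3'.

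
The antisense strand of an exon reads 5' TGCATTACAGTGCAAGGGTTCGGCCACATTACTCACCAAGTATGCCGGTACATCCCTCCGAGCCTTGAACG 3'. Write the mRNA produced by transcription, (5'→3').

5'-CGUUCAAGGCUCGGAGGGAUGUACCGGCAUACUUGGUGAGUAAUGUGGCCGAACCCUUGCACUGUAAUGCA-3'

The mRNA has the sequence of the coding strand (reverse complement of the template) with T→U. Reverse complement of TGCATTACAGTGCAAGGGTTCGGCCACATTACTCACCAAGTATGCCGGTACATCCCTCCGAGCCTTGAACG is CGTTCAAGGCTCGGAGGGATGTACCGGCATACTTGGTGAGTAATGTGGCCGAACCCTTGCACTGTAATGCA; then T→U.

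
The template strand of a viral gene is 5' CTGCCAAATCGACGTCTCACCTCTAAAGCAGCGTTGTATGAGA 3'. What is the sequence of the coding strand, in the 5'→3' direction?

5'-TCTCATACAACGCTGCTTTAGAGGTGAGACGTCGATTTGGCAG-3'

The coding strand is complementary and antiparallel to the template: take the complement (A↔T, G↔C) and reverse.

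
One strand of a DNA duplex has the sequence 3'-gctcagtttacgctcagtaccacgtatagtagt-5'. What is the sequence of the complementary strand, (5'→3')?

The strand is given 3'→5', so its complement runs 5'→3' in the same left-to-right order: pair each base A↔T, G↔C.

5′-CGAGTCAAATGCGAGTCATGGTGCATATCATCA-3′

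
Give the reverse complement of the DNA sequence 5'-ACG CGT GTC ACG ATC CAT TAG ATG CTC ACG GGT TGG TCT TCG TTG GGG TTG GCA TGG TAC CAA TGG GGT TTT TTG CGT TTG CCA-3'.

5'-TGGCAAACGCAAAAAACCCCATTGGTACCATGCCAACCCCAACGAAGACCAACCCGTGAGCATCTAATGGATCGTGACACGCGT-3'

Reading the sequence 3'→5' and pairing each base (A↔T, G↔C) gives the reverse complement directly.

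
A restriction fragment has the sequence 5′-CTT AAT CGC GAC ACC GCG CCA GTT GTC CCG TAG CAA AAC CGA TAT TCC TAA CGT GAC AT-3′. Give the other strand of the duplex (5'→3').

5'-ATGTCACGTTAGGAATATCGGTTTTGCTACGGGACAACTGGCGCGGTGTCGCGATTAAG-3'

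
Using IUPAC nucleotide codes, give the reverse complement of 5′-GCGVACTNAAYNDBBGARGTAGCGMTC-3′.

Standard pairs A↔T, G↔C; ambiguity codes pair R↔Y, M↔K, B↔V, D↔H, N↔N. Complement (CGCBTGANTTRNHVVCTYCATCGCKAG), then reverse for 5'→3'.

5′-GAKCGCTACYTCVVHNRTTNAGTBCGC-3′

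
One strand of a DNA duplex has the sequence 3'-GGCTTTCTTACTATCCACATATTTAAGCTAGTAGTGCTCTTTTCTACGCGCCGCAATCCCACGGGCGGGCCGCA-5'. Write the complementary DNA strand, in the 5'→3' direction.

The strand is given 3'→5', so its complement runs 5'→3' in the same left-to-right order: pair each base A↔T, G↔C.

5'-CCGAAAGAATGATAGGTGTATAAATTCGATCATCACGAGAAAAGATGCGCGGCGTTAGGGTGCCCGCCCGGCGT-3'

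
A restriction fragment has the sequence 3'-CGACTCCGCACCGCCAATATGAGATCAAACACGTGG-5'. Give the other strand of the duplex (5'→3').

5'-GCTGAGGCGTGGCGGTTATACTCTAGTTTGTGCACC-3'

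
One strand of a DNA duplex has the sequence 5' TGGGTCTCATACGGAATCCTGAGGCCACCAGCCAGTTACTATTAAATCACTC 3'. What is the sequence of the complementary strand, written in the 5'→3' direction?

Pairing A↔T and G↔C gives ACCCAGAGTATGCCTTAGGACTCCGGTGGTCGGTCAATGATAATTTAGTGAG, running 3'→5'. Reverse for the 5'→3' convention.

5'-GAGTGATTTAATAGTAACTGGCTGGTGGCCTCAGGATTCCGTATGAGACCCA-3'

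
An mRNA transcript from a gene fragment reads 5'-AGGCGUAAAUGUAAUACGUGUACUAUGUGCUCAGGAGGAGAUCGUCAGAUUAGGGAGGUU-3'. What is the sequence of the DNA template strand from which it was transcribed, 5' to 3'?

5'-AACCTCCCTAATCTGACGATCTCCTCCTGAGCACATAGTACACGTATTACATTTACGCCT-3'

Replace U with T to get the coding DNA strand: AGGCGTAAATGTAATACGTGTACTATGTGCTCAGGAGGAGATCGTCAGATTAGGGAGGTT. The template strand is its reverse complement (complement TCCGCATTTACATTATGCACATGATACACGAGTCCTCCTCTAGCAGTCTAATCCCTCCAA, then reverse).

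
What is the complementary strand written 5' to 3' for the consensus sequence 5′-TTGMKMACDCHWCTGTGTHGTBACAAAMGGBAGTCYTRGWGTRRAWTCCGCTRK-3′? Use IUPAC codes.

5'-MYAGCGGAWTYYACWCYARGACTVCCKTTTGTVACDACACAGWDGHGTKMKCAA-3'

Standard pairs A↔T, G↔C; ambiguity codes pair R↔Y, M↔K, W↔W, B↔V, D↔H. Complement (AACKMKTGHGDWGACACADCAVTGTTTKCCVTCAGRAYCWCAYYTWAGGCGAYM), then reverse for 5'→3'.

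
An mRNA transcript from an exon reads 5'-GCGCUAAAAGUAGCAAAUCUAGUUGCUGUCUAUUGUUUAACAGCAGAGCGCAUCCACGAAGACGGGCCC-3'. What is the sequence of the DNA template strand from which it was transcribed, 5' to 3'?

Replace U with T to get the coding DNA strand: GCGCTAAAAGTAGCAAATCTAGTTGCTGTCTATTGTTTAACAGCAGAGCGCATCCACGAAGACGGGCCC. The template strand is its reverse complement (complement CGCGATTTTCATCGTTTAGATCAACGACAGATAACAAATTGTCGTCTCGCGTAGGTGCTTCTGCCCGGG, then reverse).

5'-GGGCCCGTCTTCGTGGATGCGCTCTGCTGTTAAACAATAGACAGCAACTAGATTTGCTACTTTTAGCGC-3'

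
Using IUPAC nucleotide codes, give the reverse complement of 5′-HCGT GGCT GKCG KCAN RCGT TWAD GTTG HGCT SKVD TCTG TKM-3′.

Standard pairs A↔T, G↔C; ambiguity codes pair R↔Y, M↔K, W↔W, S↔S, D↔H, V↔B, N↔N. Complement (DGCACCGACMGCMGTNYGCAAWTHCAACDCGASMBHAGACAMK), then reverse for 5'→3'.

5′-KMACAGAHBMSAGCDCAACHTWAACGYNTGMCGMCAGCCACGD-3′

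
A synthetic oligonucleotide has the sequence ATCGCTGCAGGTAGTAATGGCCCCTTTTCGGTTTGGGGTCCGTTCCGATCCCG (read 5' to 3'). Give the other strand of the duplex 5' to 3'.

The complement of ATCGCTGCAGGTAGTAATGGCCCCTTTTCGGTTTGGGGTCCGTTCCGATCCCG is TAGCGACGTCCATCATTACCGGGGAAAAGCCAAACCCCAGGCAAGGCTAGGGC (A↔T, G↔C). DNA strands are antiparallel, so the complementary strand runs 3'→5'; reversing gives the 5'→3' form.

5'-CGGGATCGGAACGGACCCCAAACCGAAAAGGGGCCATTACTACCTGCAGCGAT-3'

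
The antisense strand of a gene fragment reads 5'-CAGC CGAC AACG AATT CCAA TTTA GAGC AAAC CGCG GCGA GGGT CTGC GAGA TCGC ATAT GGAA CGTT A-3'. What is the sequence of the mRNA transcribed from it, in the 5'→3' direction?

5′-UAACGUUCCAUAUGCGAUCUCGCAGACCCUCGCCGCGGUUUGCUCUAAAUUGGAAUUCGUUGUCGGCUG-3′

The mRNA has the sequence of the coding strand (reverse complement of the template) with T→U. Reverse complement of CAGCCGACAACGAATTCCAATTTAGAGCAAACCGCGGCGAGGGTCTGCGAGATCGCATATGGAACGTTA is TAACGTTCCATATGCGATCTCGCAGACCCTCGCCGCGGTTTGCTCTAAATTGGAATTCGTTGTCGGCTG; then T→U.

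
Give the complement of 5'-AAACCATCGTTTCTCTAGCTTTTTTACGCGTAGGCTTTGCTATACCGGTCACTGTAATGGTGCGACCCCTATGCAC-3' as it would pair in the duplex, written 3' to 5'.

3'-TTTGGTAGCAAAGAGATCGAAAAAATGCGCATCCGAAACGATATGGCCAGTGACATTACCACGCTGGGGATACGTG-5'

Base-pairing A↔T, G↔C gives the complement. The complementary strand is antiparallel, so paired with a 5'→3' strand it runs 3'→5'.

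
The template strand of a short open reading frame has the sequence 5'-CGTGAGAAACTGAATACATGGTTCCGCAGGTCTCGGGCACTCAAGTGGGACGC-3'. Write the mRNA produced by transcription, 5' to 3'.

RNA polymerase reads the template 3'→5' and synthesizes mRNA 5'→3' by base-pairing (A→U, T→A, G↔C). The complement of the template is GCACTCTTTGACTTATGTACCAAGGCGTCCAGAGCCCGTGAGTTCACCCTGCG; antiparallel, so 5'→3' the coding strand is GCGTCCCACTTGAGTGCCCGAGACCTGCGGAACCATGTATTCAGTTTCTCACG. Replace T with U for the mRNA.

5'-GCGUCCCACUUGAGUGCCCGAGACCUGCGGAACCAUGUAUUCAGUUUCUCACG-3'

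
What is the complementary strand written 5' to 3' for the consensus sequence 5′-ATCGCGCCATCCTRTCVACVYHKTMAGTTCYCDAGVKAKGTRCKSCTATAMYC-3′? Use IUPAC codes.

5'-GRKTATAGSMGYACMTMBCTHGRGAACTKAMDRBGTBGAYAGGATGGCGCGAT-3'

Standard pairs A↔T, G↔C; ambiguity codes pair R↔Y, M↔K, S↔S, D↔H, V↔B. Complement (TAGCGCGGTAGGAYAGBTGBRDMAKTCAAGRGHTCBMTMCAYGMSGATATKRG), then reverse for 5'→3'.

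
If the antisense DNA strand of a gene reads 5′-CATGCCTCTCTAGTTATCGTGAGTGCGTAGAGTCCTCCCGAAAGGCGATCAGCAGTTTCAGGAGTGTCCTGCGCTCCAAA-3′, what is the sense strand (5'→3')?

5'-TTTGGAGCGCAGGACACTCCTGAAACTGCTGATCGCCTTTCGGGAGGACTCTACGCACTCACGATAACTAGAGAGGCATG-3'

The coding strand is complementary and antiparallel to the template: take the complement (A↔T, G↔C) and reverse.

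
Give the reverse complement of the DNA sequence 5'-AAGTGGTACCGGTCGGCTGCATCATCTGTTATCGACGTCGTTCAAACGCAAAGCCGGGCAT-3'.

5'-ATGCCCGGCTTTGCGTTTGAACGACGTCGATAACAGATGATGCAGCCGACCGGTACCACTT-3'

Complement each base (A↔T, G↔C): TTCACCATGGCCAGCCGACGTAGTAGACAATAGCTGCAGCAAGTTTGCGTTTCGGCCCGTA. Then reverse.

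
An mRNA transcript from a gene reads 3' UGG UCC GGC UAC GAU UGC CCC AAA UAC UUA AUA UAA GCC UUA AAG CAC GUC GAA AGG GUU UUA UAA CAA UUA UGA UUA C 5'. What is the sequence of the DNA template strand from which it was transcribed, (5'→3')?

5′-ACCAGGCCGATGCTAACGGGGTTTATGAATTATATTCGGAATTTCGTGCAGCTTTCCCAAAATATTGTTAATACTAATG-3′

Written 5'→3' the mRNA is CAUUAGUAUUAACAAUAUUUUGGGAAAGCUGCACGAAAUUCCGAAUAUAAUUCAUAAACCCCGUUAGCAUCGGCCUGGU, so the coding DNA strand is CATTAGTATTAACAATATTTTGGGAAAGCTGCACGAAATTCCGAATATAATTCATAAACCCCGTTAGCATCGGCCTGGT. The template is its reverse complement.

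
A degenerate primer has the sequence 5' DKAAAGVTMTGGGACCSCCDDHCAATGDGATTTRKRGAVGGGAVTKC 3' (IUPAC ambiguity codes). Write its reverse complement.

Standard pairs A↔T, G↔C; ambiguity codes pair R↔Y, M↔K, S↔S, D↔H, V↔B. Complement (HMTTTCBAKACCCTGGSGGHHDGTTACHCTAAAYMYCTBCCCTBAMG), then reverse for 5'→3'.

5'-GMABTCCCBTCYMYAAATCHCATTGDHHGGSGGTCCCAKABCTTTMH-3'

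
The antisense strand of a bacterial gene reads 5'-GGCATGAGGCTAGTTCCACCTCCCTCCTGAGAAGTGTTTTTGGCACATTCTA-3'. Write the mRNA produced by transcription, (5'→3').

5′-UAGAAUGUGCCAAAAACACUUCUCAGGAGGGAGGUGGAACUAGCCUCAUGCC-3′

RNA polymerase reads the template 3'→5' and synthesizes mRNA 5'→3' by base-pairing (A→U, T→A, G↔C). The complement of the template is CCGTACTCCGATCAAGGTGGAGGGAGGACTCTTCACAAAAACCGTGTAAGAT; antiparallel, so 5'→3' the coding strand is TAGAATGTGCCAAAAACACTTCTCAGGAGGGAGGTGGAACTAGCCTCATGCC. Replace T with U for the mRNA.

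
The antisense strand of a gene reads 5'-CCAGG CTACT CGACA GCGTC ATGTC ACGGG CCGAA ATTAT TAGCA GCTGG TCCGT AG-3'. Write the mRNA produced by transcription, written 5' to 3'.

5'-CUACGGACCAGCUGCUAAUAAUUUCGGCCCGUGACAUGACGCUGUCGAGUAGCCUGG-3'

The mRNA has the sequence of the coding strand (reverse complement of the template) with T→U. Reverse complement of CCAGGCTACTCGACAGCGTCATGTCACGGGCCGAAATTATTAGCAGCTGGTCCGTAG is CTACGGACCAGCTGCTAATAATTTCGGCCCGTGACATGACGCTGTCGAGTAGCCTGG; then T→U.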